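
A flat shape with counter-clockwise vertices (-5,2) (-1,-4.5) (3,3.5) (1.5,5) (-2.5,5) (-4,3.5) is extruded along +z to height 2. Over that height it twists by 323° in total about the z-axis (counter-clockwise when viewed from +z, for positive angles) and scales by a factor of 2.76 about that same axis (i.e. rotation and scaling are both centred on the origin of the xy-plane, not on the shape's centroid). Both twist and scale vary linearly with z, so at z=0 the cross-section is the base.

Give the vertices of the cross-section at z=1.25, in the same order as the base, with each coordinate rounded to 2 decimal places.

Cross-section at z=1.25: (11.31,0.01) (-1.57,9.55) (-3.11,-9.17) (0.99,-10.92) (8.78,-7.79) (10.53,-3.69)

t = z/height = 1.25/2 = 0.625
s = 1 + (scale-1)·z/height = 1 + (2.76-1)·1.25/2 = 2.100000
θ = twist·z/height = 323°·1.25/2 = 201.8750° = 3.523383 rad
cos θ = -0.927999, sin θ = -0.372583 (intermediates below are computed at full precision and shown rounded to 5 d.p.)
v1: (-5,2) → rotate → (5.38516,0.00692) → ×s → (11.30884,0.01453) → (11.31,0.01)
v2: (-1,-4.5) → rotate → (-0.74862,4.54858) → ×s → (-1.57211,9.55201) → (-1.57,9.55)
v3: (3,3.5) → rotate → (-1.47996,-4.36574) → ×s → (-3.10791,-9.16806) → (-3.11,-9.17)
v4: (1.5,5) → rotate → (0.47092,-5.19887) → ×s → (0.98892,-10.91762) → (0.99,-10.92)
v5: (-2.5,5) → rotate → (4.18291,-3.70854) → ×s → (8.78411,-7.78793) → (8.78,-7.79)
v6: (-4,3.5) → rotate → (5.01604,-1.75766) → ×s → (10.53368,-3.69110) → (10.53,-3.69)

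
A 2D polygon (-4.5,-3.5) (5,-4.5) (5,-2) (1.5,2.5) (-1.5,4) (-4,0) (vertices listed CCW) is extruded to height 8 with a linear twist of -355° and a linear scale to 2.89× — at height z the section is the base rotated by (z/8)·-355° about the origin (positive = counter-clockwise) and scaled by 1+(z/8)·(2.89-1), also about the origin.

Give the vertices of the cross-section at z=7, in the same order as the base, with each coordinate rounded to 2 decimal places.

Cross-section at z=7: (-0.73,-15.11) (17.70,2.30) (12.67,6.62) (-2.44,7.34) (-10.65,3.89) (-6.91,-8.06)

t = z/height = 7/8 = 0.875
s = 1 + (scale-1)·z/height = 1 + (2.89-1)·7/8 = 2.653750
θ = twist·z/height = -355°·7/8 = -310.6250° = -5.421429 rad
cos θ = 0.651105, sin θ = 0.758987 (intermediates below are computed at full precision and shown rounded to 5 d.p.)
v1: (-4.5,-3.5) → rotate → (-0.27352,-5.69431) → ×s → (-0.72585,-15.11128) → (-0.73,-15.11)
v2: (5,-4.5) → rotate → (6.67097,0.86496) → ×s → (17.70309,2.29539) → (17.70,2.30)
v3: (5,-2) → rotate → (4.77350,2.49273) → ×s → (12.66768,6.61507) → (12.67,6.62)
v4: (1.5,2.5) → rotate → (-0.92081,2.76624) → ×s → (-2.44360,7.34092) → (-2.44,7.34)
v5: (-1.5,4) → rotate → (-4.01261,1.46594) → ×s → (-10.64846,3.89024) → (-10.65,3.89)
v6: (-4,0) → rotate → (-2.60442,-3.03595) → ×s → (-6.91148,-8.05665) → (-6.91,-8.06)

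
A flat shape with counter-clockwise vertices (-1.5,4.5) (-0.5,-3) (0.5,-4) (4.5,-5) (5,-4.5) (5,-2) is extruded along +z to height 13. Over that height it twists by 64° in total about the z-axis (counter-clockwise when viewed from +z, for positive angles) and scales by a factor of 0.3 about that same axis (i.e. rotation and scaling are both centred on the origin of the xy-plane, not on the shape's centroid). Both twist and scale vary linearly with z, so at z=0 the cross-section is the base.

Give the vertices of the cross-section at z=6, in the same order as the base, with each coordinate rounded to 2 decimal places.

t = z/height = 6/13 = 0.461538
s = 1 + (scale-1)·z/height = 1 + (0.3-1)·6/13 = 0.676923
θ = twist·z/height = 64°·6/13 = 29.5385° = 0.515543 rad
cos θ = 0.870025, sin θ = 0.493008 (intermediates below are computed at full precision and shown rounded to 5 d.p.)
v1: (-1.5,4.5) → rotate → (-3.52357,3.17560) → ×s → (-2.38519,2.14964) → (-2.39,2.15)
v2: (-0.5,-3) → rotate → (1.04401,-2.85658) → ×s → (0.70671,-1.93368) → (0.71,-1.93)
v3: (0.5,-4) → rotate → (2.40704,-3.23360) → ×s → (1.62938,-2.18890) → (1.63,-2.19)
v4: (4.5,-5) → rotate → (6.38015,-2.13159) → ×s → (4.31887,-1.44292) → (4.32,-1.44)
v5: (5,-4.5) → rotate → (6.56866,-1.45007) → ×s → (4.44648,-0.98159) → (4.45,-0.98)
v6: (5,-2) → rotate → (5.33614,0.72499) → ×s → (3.61216,0.49076) → (3.61,0.49)

Cross-section at z=6: (-2.39,2.15) (0.71,-1.93) (1.63,-2.19) (4.32,-1.44) (4.45,-0.98) (3.61,0.49)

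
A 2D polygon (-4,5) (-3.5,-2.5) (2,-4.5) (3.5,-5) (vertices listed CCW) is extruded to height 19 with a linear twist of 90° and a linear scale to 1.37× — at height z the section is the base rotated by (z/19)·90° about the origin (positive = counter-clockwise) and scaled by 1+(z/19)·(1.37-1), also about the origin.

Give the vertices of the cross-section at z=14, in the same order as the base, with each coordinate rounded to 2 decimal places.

Cross-section at z=14: (-7.87,-2.11) (1.12,-5.36) (6.27,0.03) (7.62,1.52)

t = z/height = 14/19 = 0.736842
s = 1 + (scale-1)·z/height = 1 + (1.37-1)·14/19 = 1.272632
θ = twist·z/height = 90°·14/19 = 66.3158° = 1.157429 rad
cos θ = 0.401695, sin θ = 0.915773 (intermediates below are computed at full precision and shown rounded to 5 d.p.)
v1: (-4,5) → rotate → (-6.18565,-1.65462) → ×s → (-7.87205,-2.10572) → (-7.87,-2.11)
v2: (-3.5,-2.5) → rotate → (0.88350,-4.20945) → ×s → (1.12437,-5.35707) → (1.12,-5.36)
v3: (2,-4.5) → rotate → (4.92437,0.02392) → ×s → (6.26691,0.03044) → (6.27,0.03)
v4: (3.5,-5) → rotate → (5.98480,1.19673) → ×s → (7.61645,1.52300) → (7.62,1.52)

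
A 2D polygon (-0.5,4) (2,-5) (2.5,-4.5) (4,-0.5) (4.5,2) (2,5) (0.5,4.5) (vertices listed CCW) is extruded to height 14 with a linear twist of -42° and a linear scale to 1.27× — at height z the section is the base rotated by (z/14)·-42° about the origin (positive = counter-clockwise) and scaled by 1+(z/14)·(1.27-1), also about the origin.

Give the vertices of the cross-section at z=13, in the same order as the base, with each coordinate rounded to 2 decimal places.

Cross-section at z=13: (2.66,4.28) (-1.99,-6.43) (-1.11,-6.34) (3.49,-3.63) (5.95,-1.60) (5.88,3.29) (4.03,3.98)

t = z/height = 13/14 = 0.928571
s = 1 + (scale-1)·z/height = 1 + (1.27-1)·13/14 = 1.250714
θ = twist·z/height = -42°·13/14 = -39.0000° = -0.680678 rad
cos θ = 0.777146, sin θ = -0.629320 (intermediates below are computed at full precision and shown rounded to 5 d.p.)
v1: (-0.5,4) → rotate → (2.12871,3.42324) → ×s → (2.66241,4.28150) → (2.66,4.28)
v2: (2,-5) → rotate → (-1.59231,-5.14437) → ×s → (-1.99152,-6.43414) → (-1.99,-6.43)
v3: (2.5,-4.5) → rotate → (-0.88908,-5.07046) → ×s → (-1.11198,-6.34169) → (-1.11,-6.34)
v4: (4,-0.5) → rotate → (2.79392,-2.90585) → ×s → (3.49440,-3.63439) → (3.49,-3.63)
v5: (4.5,2) → rotate → (4.75580,-1.27765) → ×s → (5.94814,-1.59797) → (5.95,-1.60)
v6: (2,5) → rotate → (4.70089,2.62709) → ×s → (5.87948,3.28574) → (5.88,3.29)
v7: (0.5,4.5) → rotate → (3.22051,3.18250) → ×s → (4.02794,3.98039) → (4.03,3.98)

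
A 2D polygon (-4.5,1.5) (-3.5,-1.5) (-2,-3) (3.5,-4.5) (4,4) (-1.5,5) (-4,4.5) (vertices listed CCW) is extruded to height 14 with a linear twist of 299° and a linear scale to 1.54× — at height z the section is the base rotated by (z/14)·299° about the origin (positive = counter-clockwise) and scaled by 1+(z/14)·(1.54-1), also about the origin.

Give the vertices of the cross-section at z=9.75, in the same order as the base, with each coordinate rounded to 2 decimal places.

Cross-section at z=9.75: (6.43,1.11) (3.27,4.10) (0.47,4.94) (-7.17,3.18) (-2.25,-7.45) (5.07,-5.09) (7.78,-2.85)

t = z/height = 9.75/14 = 0.696429
s = 1 + (scale-1)·z/height = 1 + (1.54-1)·9.75/14 = 1.376071
θ = twist·z/height = 299°·9.75/14 = 208.2321° = 3.634337 rad
cos θ = -0.881038, sin θ = -0.473045 (intermediates below are computed at full precision and shown rounded to 5 d.p.)
v1: (-4.5,1.5) → rotate → (4.67424,0.80715) → ×s → (6.43209,1.11069) → (6.43,1.11)
v2: (-3.5,-1.5) → rotate → (2.37407,2.97722) → ×s → (3.26688,4.09686) → (3.27,4.10)
v3: (-2,-3) → rotate → (0.34294,3.58920) → ×s → (0.47191,4.93900) → (0.47,4.94)
v4: (3.5,-4.5) → rotate → (-5.21234,2.30901) → ×s → (-7.17255,3.17737) → (-7.17,3.18)
v5: (4,4) → rotate → (-1.63197,-5.41633) → ×s → (-2.24571,-7.45326) → (-2.25,-7.45)
v6: (-1.5,5) → rotate → (3.68678,-3.69562) → ×s → (5.07328,-5.08544) → (5.07,-5.09)
v7: (-4,4.5) → rotate → (5.65286,-2.07249) → ×s → (7.77873,-2.85190) → (7.78,-2.85)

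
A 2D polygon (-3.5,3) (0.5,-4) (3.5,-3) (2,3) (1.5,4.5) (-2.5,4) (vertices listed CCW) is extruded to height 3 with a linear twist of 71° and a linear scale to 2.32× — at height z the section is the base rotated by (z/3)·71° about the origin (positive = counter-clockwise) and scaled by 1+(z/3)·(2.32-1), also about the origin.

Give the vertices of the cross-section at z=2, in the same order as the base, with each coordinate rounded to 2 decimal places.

t = z/height = 2/3 = 0.666667
s = 1 + (scale-1)·z/height = 1 + (2.32-1)·2/3 = 1.880000
θ = twist·z/height = 71°·2/3 = 47.3333° = 0.826123 rad
cos θ = 0.677732, sin θ = 0.735309 (intermediates below are computed at full precision and shown rounded to 5 d.p.)
v1: (-3.5,3) → rotate → (-4.57799,-0.54039) → ×s → (-8.60662,-1.01592) → (-8.61,-1.02)
v2: (0.5,-4) → rotate → (3.28010,-2.34327) → ×s → (6.16659,-4.40535) → (6.17,-4.41)
v3: (3.5,-3) → rotate → (4.57799,0.54039) → ×s → (8.60662,1.01592) → (8.61,1.02)
v4: (2,3) → rotate → (-0.85046,3.50381) → ×s → (-1.59887,6.58717) → (-1.60,6.59)
v5: (1.5,4.5) → rotate → (-2.29229,4.15276) → ×s → (-4.30951,7.80718) → (-4.31,7.81)
v6: (-2.5,4) → rotate → (-4.63557,0.87266) → ×s → (-8.71486,1.64059) → (-8.71,1.64)

Cross-section at z=2: (-8.61,-1.02) (6.17,-4.41) (8.61,1.02) (-1.60,6.59) (-4.31,7.81) (-8.71,1.64)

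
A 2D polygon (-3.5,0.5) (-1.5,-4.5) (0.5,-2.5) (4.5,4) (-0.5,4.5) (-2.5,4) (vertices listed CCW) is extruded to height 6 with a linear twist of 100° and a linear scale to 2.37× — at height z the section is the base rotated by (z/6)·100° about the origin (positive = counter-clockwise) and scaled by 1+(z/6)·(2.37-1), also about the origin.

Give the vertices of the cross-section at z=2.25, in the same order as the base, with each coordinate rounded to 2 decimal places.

Cross-section at z=2.25: (-4.66,-2.62) (2.35,-6.79) (2.90,-2.54) (1.72,8.95) (-4.75,4.94) (-6.69,2.50)

t = z/height = 2.25/6 = 0.375
s = 1 + (scale-1)·z/height = 1 + (2.37-1)·2.25/6 = 1.513750
θ = twist·z/height = 100°·2.25/6 = 37.5000° = 0.654498 rad
cos θ = 0.793353, sin θ = 0.608761 (intermediates below are computed at full precision and shown rounded to 5 d.p.)
v1: (-3.5,0.5) → rotate → (-3.08112,-1.73399) → ×s → (-4.66404,-2.62482) → (-4.66,-2.62)
v2: (-1.5,-4.5) → rotate → (1.54940,-4.48323) → ×s → (2.34540,-6.78649) → (2.35,-6.79)
v3: (0.5,-2.5) → rotate → (1.91858,-1.67900) → ×s → (2.90425,-2.54159) → (2.90,-2.54)
v4: (4.5,4) → rotate → (1.13504,5.91284) → ×s → (1.71817,8.95056) → (1.72,8.95)
v5: (-0.5,4.5) → rotate → (-3.13610,3.26571) → ×s → (-4.74728,4.94347) → (-4.75,4.94)
v6: (-2.5,4) → rotate → (-4.41843,1.65151) → ×s → (-6.68840,2.49997) → (-6.69,2.50)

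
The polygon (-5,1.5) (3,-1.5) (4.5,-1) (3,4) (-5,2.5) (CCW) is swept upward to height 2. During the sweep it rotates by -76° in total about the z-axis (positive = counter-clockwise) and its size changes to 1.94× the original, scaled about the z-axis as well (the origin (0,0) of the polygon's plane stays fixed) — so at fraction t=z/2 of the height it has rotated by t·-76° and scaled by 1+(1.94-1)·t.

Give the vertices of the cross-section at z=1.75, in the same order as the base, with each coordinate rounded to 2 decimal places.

t = z/height = 1.75/2 = 0.875
s = 1 + (scale-1)·z/height = 1 + (1.94-1)·1.75/2 = 1.822500
θ = twist·z/height = -76°·1.75/2 = -66.5000° = -1.160644 rad
cos θ = 0.398749, sin θ = -0.917060 (intermediates below are computed at full precision and shown rounded to 5 d.p.)
v1: (-5,1.5) → rotate → (-0.61816,5.18342) → ×s → (-1.12659,9.44679) → (-1.13,9.45)
v2: (3,-1.5) → rotate → (-0.17934,-3.34930) → ×s → (-0.32685,-6.10411) → (-0.33,-6.10)
v3: (4.5,-1) → rotate → (0.87731,-4.52552) → ×s → (1.59890,-8.24776) → (1.60,-8.25)
v4: (3,4) → rotate → (4.86449,-1.15618) → ×s → (8.86553,-2.10715) → (8.87,-2.11)
v5: (-5,2.5) → rotate → (0.29890,5.58217) → ×s → (0.54475,10.17351) → (0.54,10.17)

Cross-section at z=1.75: (-1.13,9.45) (-0.33,-6.10) (1.60,-8.25) (8.87,-2.11) (0.54,10.17)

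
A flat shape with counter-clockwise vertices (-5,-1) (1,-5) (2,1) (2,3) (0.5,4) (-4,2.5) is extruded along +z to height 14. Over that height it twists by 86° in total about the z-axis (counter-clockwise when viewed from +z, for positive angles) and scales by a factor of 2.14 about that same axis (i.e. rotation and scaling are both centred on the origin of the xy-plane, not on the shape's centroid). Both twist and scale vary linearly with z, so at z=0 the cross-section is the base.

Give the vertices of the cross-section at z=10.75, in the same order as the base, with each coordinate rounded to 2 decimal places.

Cross-section at z=10.75: (-2.09,-9.33) (9.33,-2.09) (-0.19,4.19) (-3.62,5.71) (-6.47,3.90) (-7.33,-4.95)

t = z/height = 10.75/14 = 0.767857
s = 1 + (scale-1)·z/height = 1 + (2.14-1)·10.75/14 = 1.875357
θ = twist·z/height = 86°·10.75/14 = 66.0357° = 1.152541 rad
cos θ = 0.406167, sin θ = 0.913799 (intermediates below are computed at full precision and shown rounded to 5 d.p.)
v1: (-5,-1) → rotate → (-1.11704,-4.97516) → ×s → (-2.09484,-9.33020) → (-2.09,-9.33)
v2: (1,-5) → rotate → (4.97516,-1.11704) → ×s → (9.33020,-2.09484) → (9.33,-2.09)
v3: (2,1) → rotate → (-0.10146,2.23376) → ×s → (-0.19028,4.18911) → (-0.19,4.19)
v4: (2,3) → rotate → (-1.92906,3.04610) → ×s → (-3.61768,5.71252) → (-3.62,5.71)
v5: (0.5,4) → rotate → (-3.45211,2.08157) → ×s → (-6.47394,3.90368) → (-6.47,3.90)
v6: (-4,2.5) → rotate → (-3.90917,-2.63978) → ×s → (-7.33108,-4.95053) → (-7.33,-4.95)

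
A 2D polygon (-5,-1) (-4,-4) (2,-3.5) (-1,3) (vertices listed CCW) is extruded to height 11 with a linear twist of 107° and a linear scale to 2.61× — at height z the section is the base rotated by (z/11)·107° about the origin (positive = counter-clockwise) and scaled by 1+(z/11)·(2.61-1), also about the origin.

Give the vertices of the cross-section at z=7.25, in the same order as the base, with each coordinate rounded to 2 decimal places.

t = z/height = 7.25/11 = 0.659091
s = 1 + (scale-1)·z/height = 1 + (2.61-1)·7.25/11 = 2.061136
θ = twist·z/height = 107°·7.25/11 = 70.5227° = 1.230854 rad
cos θ = 0.333433, sin θ = 0.942774 (intermediates below are computed at full precision and shown rounded to 5 d.p.)
v1: (-5,-1) → rotate → (-0.72439,-5.04730) → ×s → (-1.49307,-10.40318) → (-1.49,-10.40)
v2: (-4,-4) → rotate → (2.43736,-5.10483) → ×s → (5.02374,-10.52174) → (5.02,-10.52)
v3: (2,-3.5) → rotate → (3.96657,0.71853) → ×s → (8.17565,1.48099) → (8.18,1.48)
v4: (-1,3) → rotate → (-3.16175,0.05752) → ×s → (-6.51681,0.11857) → (-6.52,0.12)

Cross-section at z=7.25: (-1.49,-10.40) (5.02,-10.52) (8.18,1.48) (-6.52,0.12)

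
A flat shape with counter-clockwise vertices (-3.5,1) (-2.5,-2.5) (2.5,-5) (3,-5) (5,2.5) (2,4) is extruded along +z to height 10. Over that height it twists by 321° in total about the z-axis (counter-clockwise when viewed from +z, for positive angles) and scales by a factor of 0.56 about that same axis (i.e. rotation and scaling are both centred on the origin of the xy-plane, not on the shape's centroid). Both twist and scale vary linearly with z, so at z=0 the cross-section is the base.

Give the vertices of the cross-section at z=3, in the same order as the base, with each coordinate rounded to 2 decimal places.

Cross-section at z=3: (-0.53,-3.11) (2.40,-1.92) (4.08,2.63) (4.03,3.06) (-2.63,4.08) (-3.64,1.34)

t = z/height = 3/10 = 0.3
s = 1 + (scale-1)·z/height = 1 + (0.56-1)·3/10 = 0.868000
θ = twist·z/height = 321°·3/10 = 96.3000° = 1.680752 rad
cos θ = -0.109734, sin θ = 0.993961 (intermediates below are computed at full precision and shown rounded to 5 d.p.)
v1: (-3.5,1) → rotate → (-0.60989,-3.58860) → ×s → (-0.52939,-3.11490) → (-0.53,-3.11)
v2: (-2.5,-2.5) → rotate → (2.75924,-2.21057) → ×s → (2.39502,-1.91877) → (2.40,-1.92)
v3: (2.5,-5) → rotate → (4.69547,3.03357) → ×s → (4.07567,2.63314) → (4.08,2.63)
v4: (3,-5) → rotate → (4.64060,3.53055) → ×s → (4.02804,3.06452) → (4.03,3.06)
v5: (5,2.5) → rotate → (-3.03357,4.69547) → ×s → (-2.63314,4.07567) → (-2.63,4.08)
v6: (2,4) → rotate → (-4.19531,1.54898) → ×s → (-3.64153,1.34452) → (-3.64,1.34)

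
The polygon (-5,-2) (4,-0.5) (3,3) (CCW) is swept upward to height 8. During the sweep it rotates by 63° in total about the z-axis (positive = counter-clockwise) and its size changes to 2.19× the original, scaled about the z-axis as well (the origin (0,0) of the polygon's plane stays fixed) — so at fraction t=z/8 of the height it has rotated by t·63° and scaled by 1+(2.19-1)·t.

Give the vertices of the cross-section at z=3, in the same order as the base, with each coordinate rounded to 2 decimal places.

t = z/height = 3/8 = 0.375
s = 1 + (scale-1)·z/height = 1 + (2.19-1)·3/8 = 1.446250
θ = twist·z/height = 63°·3/8 = 23.6250° = 0.412334 rad
cos θ = 0.916188, sin θ = 0.400749 (intermediates below are computed at full precision and shown rounded to 5 d.p.)
v1: (-5,-2) → rotate → (-3.77944,-3.83612) → ×s → (-5.46602,-5.54799) → (-5.47,-5.55)
v2: (4,-0.5) → rotate → (3.86513,1.14490) → ×s → (5.58994,1.65581) → (5.59,1.66)
v3: (3,3) → rotate → (1.54632,3.95081) → ×s → (2.23636,5.71386) → (2.24,5.71)

Cross-section at z=3: (-5.47,-5.55) (5.59,1.66) (2.24,5.71)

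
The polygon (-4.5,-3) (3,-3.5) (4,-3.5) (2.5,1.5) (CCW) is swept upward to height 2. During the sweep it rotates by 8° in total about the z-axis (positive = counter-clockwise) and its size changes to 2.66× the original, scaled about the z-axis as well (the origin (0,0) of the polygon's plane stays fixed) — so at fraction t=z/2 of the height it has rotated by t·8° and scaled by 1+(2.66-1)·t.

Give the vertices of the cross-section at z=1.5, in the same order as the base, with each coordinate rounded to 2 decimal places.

Cross-section at z=1.5: (-9.34,-7.75) (7.52,-7.11) (9.75,-6.88) (5.23,3.94)

t = z/height = 1.5/2 = 0.75
s = 1 + (scale-1)·z/height = 1 + (2.66-1)·1.5/2 = 2.245000
θ = twist·z/height = 8°·1.5/2 = 6.0000° = 0.104720 rad
cos θ = 0.994522, sin θ = 0.104528 (intermediates below are computed at full precision and shown rounded to 5 d.p.)
v1: (-4.5,-3) → rotate → (-4.16176,-3.45394) → ×s → (-9.34316,-7.75410) → (-9.34,-7.75)
v2: (3,-3.5) → rotate → (3.34942,-3.16724) → ×s → (7.51944,-7.11046) → (7.52,-7.11)
v3: (4,-3.5) → rotate → (4.34394,-3.06271) → ×s → (9.75214,-6.87579) → (9.75,-6.88)
v4: (2.5,1.5) → rotate → (2.32951,1.75310) → ×s → (5.22975,3.93572) → (5.23,3.94)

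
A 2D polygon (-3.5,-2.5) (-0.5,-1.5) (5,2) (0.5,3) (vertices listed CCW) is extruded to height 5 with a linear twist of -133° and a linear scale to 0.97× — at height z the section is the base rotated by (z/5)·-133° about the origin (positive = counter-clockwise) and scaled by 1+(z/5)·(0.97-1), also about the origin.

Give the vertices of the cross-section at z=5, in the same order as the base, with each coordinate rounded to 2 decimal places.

Cross-section at z=5: (0.54,4.14) (-0.73,1.35) (-1.89,-4.87) (1.80,-2.34)

t = z/height = 5/5 = 1
s = 1 + (scale-1)·z/height = 1 + (0.97-1)·5/5 = 0.970000
θ = twist·z/height = -133°·5/5 = -133.0000° = -2.321288 rad
cos θ = -0.681998, sin θ = -0.731354 (intermediates below are computed at full precision and shown rounded to 5 d.p.)
v1: (-3.5,-2.5) → rotate → (0.55861,4.26473) → ×s → (0.54185,4.13679) → (0.54,4.14)
v2: (-0.5,-1.5) → rotate → (-0.75603,1.38867) → ×s → (-0.73335,1.34701) → (-0.73,1.35)
v3: (5,2) → rotate → (-1.94728,-5.02077) → ×s → (-1.88887,-4.87014) → (-1.89,-4.87)
v4: (0.5,3) → rotate → (1.85306,-2.41167) → ×s → (1.79747,-2.33932) → (1.80,-2.34)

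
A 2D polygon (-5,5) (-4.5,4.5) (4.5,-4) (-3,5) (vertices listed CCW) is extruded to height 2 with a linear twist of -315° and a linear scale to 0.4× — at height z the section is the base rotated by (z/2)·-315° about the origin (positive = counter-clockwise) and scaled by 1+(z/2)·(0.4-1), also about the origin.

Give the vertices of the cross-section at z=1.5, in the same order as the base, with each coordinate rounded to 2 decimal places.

t = z/height = 1.5/2 = 0.75
s = 1 + (scale-1)·z/height = 1 + (0.4-1)·1.5/2 = 0.550000
θ = twist·z/height = -315°·1.5/2 = -236.2500° = -4.123340 rad
cos θ = -0.555570, sin θ = 0.831470 (intermediates below are computed at full precision and shown rounded to 5 d.p.)
v1: (-5,5) → rotate → (-1.37950,-6.93520) → ×s → (-0.75872,-3.81436) → (-0.76,-3.81)
v2: (-4.5,4.5) → rotate → (-1.24155,-6.24168) → ×s → (-0.68285,-3.43292) → (-0.68,-3.43)
v3: (4.5,-4) → rotate → (0.82581,5.96389) → ×s → (0.45420,3.28014) → (0.45,3.28)
v4: (-3,5) → rotate → (-2.49064,-5.27226) → ×s → (-1.36985,-2.89974) → (-1.37,-2.90)

Cross-section at z=1.5: (-0.76,-3.81) (-0.68,-3.43) (0.45,3.28) (-1.37,-2.90)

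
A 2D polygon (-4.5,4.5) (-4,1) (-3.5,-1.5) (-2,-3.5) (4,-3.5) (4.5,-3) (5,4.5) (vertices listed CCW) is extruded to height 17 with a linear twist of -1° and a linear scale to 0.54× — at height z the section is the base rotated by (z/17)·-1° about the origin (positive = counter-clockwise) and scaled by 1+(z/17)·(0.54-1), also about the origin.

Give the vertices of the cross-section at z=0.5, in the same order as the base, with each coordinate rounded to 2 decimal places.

t = z/height = 0.5/17 = 0.0294118
s = 1 + (scale-1)·z/height = 1 + (0.54-1)·0.5/17 = 0.986471
θ = twist·z/height = -1°·0.5/17 = -0.0294° = -0.000513 rad
cos θ = 1.000000, sin θ = -0.000513 (intermediates below are computed at full precision and shown rounded to 5 d.p.)
v1: (-4.5,4.5) → rotate → (-4.49769,4.50231) → ×s → (-4.43684,4.44140) → (-4.44,4.44)
v2: (-4,1) → rotate → (-3.99949,1.00205) → ×s → (-3.94538,0.98850) → (-3.95,0.99)
v3: (-3.5,-1.5) → rotate → (-3.50077,-1.49820) → ×s → (-3.45341,-1.47793) → (-3.45,-1.48)
v4: (-2,-3.5) → rotate → (-2.00180,-3.49897) → ×s → (-1.97471,-3.45163) → (-1.97,-3.45)
v5: (4,-3.5) → rotate → (3.99820,-3.50205) → ×s → (3.94411,-3.45467) → (3.94,-3.45)
v6: (4.5,-3) → rotate → (4.49846,-3.00231) → ×s → (4.43760,-2.96169) → (4.44,-2.96)
v7: (5,4.5) → rotate → (5.00231,4.49743) → ×s → (4.93463,4.43659) → (4.93,4.44)

Cross-section at z=0.5: (-4.44,4.44) (-3.95,0.99) (-3.45,-1.48) (-1.97,-3.45) (3.94,-3.45) (4.44,-2.96) (4.93,4.44)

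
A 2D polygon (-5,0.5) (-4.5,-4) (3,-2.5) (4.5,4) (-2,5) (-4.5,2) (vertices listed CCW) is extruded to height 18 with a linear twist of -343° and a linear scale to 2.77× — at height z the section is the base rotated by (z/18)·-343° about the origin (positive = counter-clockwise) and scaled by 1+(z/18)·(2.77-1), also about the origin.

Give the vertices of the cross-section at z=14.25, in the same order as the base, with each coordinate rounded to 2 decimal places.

Cross-section at z=14.25: (-1.52,-11.97) (9.31,-11.06) (6.19,7.04) (-9.31,11.06) (-12.13,-4.48) (-5.09,-10.67)

t = z/height = 14.25/18 = 0.791667
s = 1 + (scale-1)·z/height = 1 + (2.77-1)·14.25/18 = 2.401250
θ = twist·z/height = -343°·14.25/18 = -271.5417° = -4.739296 rad
cos θ = 0.026904, sin θ = 0.999638 (intermediates below are computed at full precision and shown rounded to 5 d.p.)
v1: (-5,0.5) → rotate → (-0.63434,-4.98474) → ×s → (-1.52321,-11.96960) → (-1.52,-11.97)
v2: (-4.5,-4) → rotate → (3.87748,-4.60599) → ×s → (9.31081,-11.06013) → (9.31,-11.06)
v3: (3,-2.5) → rotate → (2.57981,2.93165) → ×s → (6.19476,7.03963) → (6.19,7.04)
v4: (4.5,4) → rotate → (-3.87748,4.60599) → ×s → (-9.31081,11.06013) → (-9.31,11.06)
v5: (-2,5) → rotate → (-5.05200,-1.86476) → ×s → (-12.13111,-4.47775) → (-12.13,-4.48)
v6: (-4.5,2) → rotate → (-2.12034,-4.44456) → ×s → (-5.09148,-10.67251) → (-5.09,-10.67)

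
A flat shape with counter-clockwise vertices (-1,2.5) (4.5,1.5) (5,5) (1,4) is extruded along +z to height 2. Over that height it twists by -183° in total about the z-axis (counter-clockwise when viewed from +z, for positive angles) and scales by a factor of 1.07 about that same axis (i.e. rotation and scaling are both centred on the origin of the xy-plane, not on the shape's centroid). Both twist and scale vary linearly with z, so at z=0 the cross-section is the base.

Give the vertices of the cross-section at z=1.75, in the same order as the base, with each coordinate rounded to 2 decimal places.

Cross-section at z=1.75: (1.90,-2.13) (-3.95,-3.12) (-3.19,-6.79) (0.45,-4.35)

t = z/height = 1.75/2 = 0.875
s = 1 + (scale-1)·z/height = 1 + (1.07-1)·1.75/2 = 1.061250
θ = twist·z/height = -183°·1.75/2 = -160.1250° = -2.794708 rad
cos θ = -0.940437, sin θ = -0.339969 (intermediates below are computed at full precision and shown rounded to 5 d.p.)
v1: (-1,2.5) → rotate → (1.79036,-2.01112) → ×s → (1.90002,-2.13430) → (1.90,-2.13)
v2: (4.5,1.5) → rotate → (-3.72201,-2.94052) → ×s → (-3.94998,-3.12062) → (-3.95,-3.12)
v3: (5,5) → rotate → (-3.00234,-6.40203) → ×s → (-3.18623,-6.79415) → (-3.19,-6.79)
v4: (1,4) → rotate → (0.41944,-4.10172) → ×s → (0.44513,-4.35295) → (0.45,-4.35)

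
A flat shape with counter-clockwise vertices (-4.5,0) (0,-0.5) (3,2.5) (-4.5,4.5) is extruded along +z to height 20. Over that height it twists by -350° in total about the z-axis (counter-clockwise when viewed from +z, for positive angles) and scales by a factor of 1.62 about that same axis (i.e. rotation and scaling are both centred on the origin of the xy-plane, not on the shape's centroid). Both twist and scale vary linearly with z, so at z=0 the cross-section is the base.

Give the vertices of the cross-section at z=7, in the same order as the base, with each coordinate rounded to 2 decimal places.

Cross-section at z=7: (2.94,4.62) (-0.51,0.33) (0.60,-4.71) (7.56,1.68)

t = z/height = 7/20 = 0.35
s = 1 + (scale-1)·z/height = 1 + (1.62-1)·7/20 = 1.217000
θ = twist·z/height = -350°·7/20 = -122.5000° = -2.138028 rad
cos θ = -0.537300, sin θ = -0.843391 (intermediates below are computed at full precision and shown rounded to 5 d.p.)
v1: (-4.5,0) → rotate → (2.41785,3.79526) → ×s → (2.94252,4.61883) → (2.94,4.62)
v2: (0,-0.5) → rotate → (-0.42170,0.26865) → ×s → (-0.51320,0.32695) → (-0.51,0.33)
v3: (3,2.5) → rotate → (0.49658,-3.87342) → ×s → (0.60434,-4.71396) → (0.60,-4.71)
v4: (-4.5,4.5) → rotate → (6.21311,1.37741) → ×s → (7.56135,1.67631) → (7.56,1.68)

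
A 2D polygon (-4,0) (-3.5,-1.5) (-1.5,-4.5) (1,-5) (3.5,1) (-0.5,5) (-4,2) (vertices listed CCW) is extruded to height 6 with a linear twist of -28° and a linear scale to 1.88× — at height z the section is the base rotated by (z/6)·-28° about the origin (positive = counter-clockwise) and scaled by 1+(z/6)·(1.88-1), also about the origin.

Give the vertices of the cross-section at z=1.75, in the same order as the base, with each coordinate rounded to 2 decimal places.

t = z/height = 1.75/6 = 0.291667
s = 1 + (scale-1)·z/height = 1 + (1.88-1)·1.75/6 = 1.256667
θ = twist·z/height = -28°·1.75/6 = -8.1667° = -0.142535 rad
cos θ = 0.989859, sin θ = -0.142053 (intermediates below are computed at full precision and shown rounded to 5 d.p.)
v1: (-4,0) → rotate → (-3.95944,0.56821) → ×s → (-4.97569,0.71405) → (-4.98,0.71)
v2: (-3.5,-1.5) → rotate → (-3.67759,-0.98760) → ×s → (-4.62150,-1.24109) → (-4.62,-1.24)
v3: (-1.5,-4.5) → rotate → (-2.12403,-4.24129) → ×s → (-2.66919,-5.32988) → (-2.67,-5.33)
v4: (1,-5) → rotate → (0.27959,-5.09135) → ×s → (0.35136,-6.39813) → (0.35,-6.40)
v5: (3.5,1) → rotate → (3.60656,0.49267) → ×s → (4.53224,0.61913) → (4.53,0.62)
v6: (-0.5,5) → rotate → (0.21534,5.02032) → ×s → (0.27061,6.30887) → (0.27,6.31)
v7: (-4,2) → rotate → (-3.67533,2.54793) → ×s → (-4.61866,3.20190) → (-4.62,3.20)

Cross-section at z=1.75: (-4.98,0.71) (-4.62,-1.24) (-2.67,-5.33) (0.35,-6.40) (4.53,0.62) (0.27,6.31) (-4.62,3.20)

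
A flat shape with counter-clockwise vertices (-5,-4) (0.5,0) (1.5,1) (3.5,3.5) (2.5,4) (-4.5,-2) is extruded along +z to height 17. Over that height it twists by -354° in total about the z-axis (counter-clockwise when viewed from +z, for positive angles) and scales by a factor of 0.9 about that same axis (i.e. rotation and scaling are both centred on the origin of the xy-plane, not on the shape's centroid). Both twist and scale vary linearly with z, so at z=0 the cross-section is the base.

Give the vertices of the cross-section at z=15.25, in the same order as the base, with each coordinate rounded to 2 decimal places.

Cross-section at z=15.25: (-0.90,-5.76) (0.34,0.31) (0.39,1.59) (0.20,4.50) (-0.78,4.22) (-1.79,-4.11)

t = z/height = 15.25/17 = 0.897059
s = 1 + (scale-1)·z/height = 1 + (0.9-1)·15.25/17 = 0.910294
θ = twist·z/height = -354°·15.25/17 = -317.5588° = -5.542447 rad
cos θ = 0.737971, sin θ = 0.674833 (intermediates below are computed at full precision and shown rounded to 5 d.p.)
v1: (-5,-4) → rotate → (-0.99052,-6.32605) → ×s → (-0.90167,-5.75856) → (-0.90,-5.76)
v2: (0.5,0) → rotate → (0.36899,0.33742) → ×s → (0.33589,0.30715) → (0.34,0.31)
v3: (1.5,1) → rotate → (0.43212,1.75022) → ×s → (0.39336,1.59321) → (0.39,1.59)
v4: (3.5,3.5) → rotate → (0.22098,4.94481) → ×s → (0.20116,4.50123) → (0.20,4.50)
v5: (2.5,4) → rotate → (-0.85441,4.63896) → ×s → (-0.77776,4.22282) → (-0.78,4.22)
v6: (-4.5,-2) → rotate → (-1.97120,-4.51269) → ×s → (-1.79437,-4.10787) → (-1.79,-4.11)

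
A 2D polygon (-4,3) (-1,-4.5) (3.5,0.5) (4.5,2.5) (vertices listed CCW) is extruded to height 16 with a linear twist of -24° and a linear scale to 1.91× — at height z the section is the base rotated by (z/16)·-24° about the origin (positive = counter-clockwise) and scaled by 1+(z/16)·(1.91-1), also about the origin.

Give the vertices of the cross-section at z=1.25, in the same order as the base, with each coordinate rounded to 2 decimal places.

Cross-section at z=1.25: (-4.18,3.35) (-1.23,-4.78) (3.76,0.41) (4.90,2.52)

t = z/height = 1.25/16 = 0.078125
s = 1 + (scale-1)·z/height = 1 + (1.91-1)·1.25/16 = 1.071094
θ = twist·z/height = -24°·1.25/16 = -1.8750° = -0.032725 rad
cos θ = 0.999465, sin θ = -0.032719 (intermediates below are computed at full precision and shown rounded to 5 d.p.)
v1: (-4,3) → rotate → (-3.89970,3.12927) → ×s → (-4.17695,3.35174) → (-4.18,3.35)
v2: (-1,-4.5) → rotate → (-1.14670,-4.46487) → ×s → (-1.22822,-4.78230) → (-1.23,-4.78)
v3: (3.5,0.5) → rotate → (3.51449,0.38522) → ×s → (3.76434,0.41260) → (3.76,0.41)
v4: (4.5,2.5) → rotate → (4.57939,2.35143) → ×s → (4.90495,2.51860) → (4.90,2.52)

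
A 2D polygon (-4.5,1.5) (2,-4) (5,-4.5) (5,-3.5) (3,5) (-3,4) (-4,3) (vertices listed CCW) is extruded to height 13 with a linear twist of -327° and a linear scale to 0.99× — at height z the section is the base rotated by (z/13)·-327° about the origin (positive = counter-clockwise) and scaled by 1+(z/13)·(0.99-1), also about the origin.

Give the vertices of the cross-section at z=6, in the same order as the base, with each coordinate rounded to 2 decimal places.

Cross-section at z=6: (4.64,0.87) (-3.67,2.51) (-6.53,1.50) (-6.04,0.63) (-0.19,-5.80) (4.54,-2.03) (4.93,-0.67)

t = z/height = 6/13 = 0.461538
s = 1 + (scale-1)·z/height = 1 + (0.99-1)·6/13 = 0.995385
θ = twist·z/height = -327°·6/13 = -150.9231° = -2.634105 rad
cos θ = -0.873968, sin θ = -0.485983 (intermediates below are computed at full precision and shown rounded to 5 d.p.)
v1: (-4.5,1.5) → rotate → (4.66183,0.87597) → ×s → (4.64032,0.87193) → (4.64,0.87)
v2: (2,-4) → rotate → (-3.69187,2.52391) → ×s → (-3.67483,2.51226) → (-3.67,2.51)
v3: (5,-4.5) → rotate → (-6.55677,1.50294) → ×s → (-6.52650,1.49600) → (-6.53,1.50)
v4: (5,-3.5) → rotate → (-6.07078,0.62897) → ×s → (-6.04276,0.62607) → (-6.04,0.63)
v5: (3,5) → rotate → (-0.19199,-5.82779) → ×s → (-0.19110,-5.80089) → (-0.19,-5.80)
v6: (-3,4) → rotate → (4.56584,-2.03792) → ×s → (4.54476,-2.02852) → (4.54,-2.03)
v7: (-4,3) → rotate → (4.95382,-0.67797) → ×s → (4.93096,-0.67484) → (4.93,-0.67)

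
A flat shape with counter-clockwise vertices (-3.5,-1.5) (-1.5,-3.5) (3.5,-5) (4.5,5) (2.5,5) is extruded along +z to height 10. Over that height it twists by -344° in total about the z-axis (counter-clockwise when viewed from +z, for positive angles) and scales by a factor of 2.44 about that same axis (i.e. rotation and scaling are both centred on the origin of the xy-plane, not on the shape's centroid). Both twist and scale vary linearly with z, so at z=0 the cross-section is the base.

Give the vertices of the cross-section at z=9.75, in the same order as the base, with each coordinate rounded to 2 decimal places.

Cross-section at z=9.75: (-6.15,-6.78) (0.22,-9.15) (12.65,-7.43) (4.83,15.43) (0.46,13.43)

t = z/height = 9.75/10 = 0.975
s = 1 + (scale-1)·z/height = 1 + (2.44-1)·9.75/10 = 2.404000
θ = twist·z/height = -344°·9.75/10 = -335.4000° = -5.853834 rad
cos θ = 0.909236, sin θ = 0.416281 (intermediates below are computed at full precision and shown rounded to 5 d.p.)
v1: (-3.5,-1.5) → rotate → (-2.55791,-2.82084) → ×s → (-6.14920,-6.78129) → (-6.15,-6.78)
v2: (-1.5,-3.5) → rotate → (0.09313,-3.80675) → ×s → (0.22388,-9.15142) → (0.22,-9.15)
v3: (3.5,-5) → rotate → (5.26373,-3.08920) → ×s → (12.65401,-7.42643) → (12.65,-7.43)
v4: (4.5,5) → rotate → (2.01016,6.41944) → ×s → (4.83242,15.43234) → (4.83,15.43)
v5: (2.5,5) → rotate → (0.19169,5.58688) → ×s → (0.46081,13.43087) → (0.46,13.43)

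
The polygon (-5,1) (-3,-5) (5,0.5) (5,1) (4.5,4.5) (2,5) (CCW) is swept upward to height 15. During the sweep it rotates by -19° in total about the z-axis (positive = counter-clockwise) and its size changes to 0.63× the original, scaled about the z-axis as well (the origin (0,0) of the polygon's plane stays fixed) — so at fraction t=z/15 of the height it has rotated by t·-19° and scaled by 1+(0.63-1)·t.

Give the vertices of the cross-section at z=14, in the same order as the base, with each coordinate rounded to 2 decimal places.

Cross-section at z=14: (-2.92,1.62) (-2.87,-2.52) (3.22,-0.69) (3.32,-0.37) (3.70,1.91) (2.24,2.72)

t = z/height = 14/15 = 0.933333
s = 1 + (scale-1)·z/height = 1 + (0.63-1)·14/15 = 0.654667
θ = twist·z/height = -19°·14/15 = -17.7333° = -0.309505 rad
cos θ = 0.952484, sin θ = -0.304587 (intermediates below are computed at full precision and shown rounded to 5 d.p.)
v1: (-5,1) → rotate → (-4.45783,2.47542) → ×s → (-2.91840,1.62058) → (-2.92,1.62)
v2: (-3,-5) → rotate → (-4.38039,-3.84866) → ×s → (-2.86770,-2.51959) → (-2.87,-2.52)
v3: (5,0.5) → rotate → (4.91472,-1.04669) → ×s → (3.21750,-0.68524) → (3.22,-0.69)
v4: (5,1) → rotate → (5.06701,-0.57045) → ×s → (3.31720,-0.37346) → (3.32,-0.37)
v5: (4.5,4.5) → rotate → (5.65682,2.91554) → ×s → (3.70333,1.90871) → (3.70,1.91)
v6: (2,5) → rotate → (3.42791,4.15325) → ×s → (2.24414,2.71899) → (2.24,2.72)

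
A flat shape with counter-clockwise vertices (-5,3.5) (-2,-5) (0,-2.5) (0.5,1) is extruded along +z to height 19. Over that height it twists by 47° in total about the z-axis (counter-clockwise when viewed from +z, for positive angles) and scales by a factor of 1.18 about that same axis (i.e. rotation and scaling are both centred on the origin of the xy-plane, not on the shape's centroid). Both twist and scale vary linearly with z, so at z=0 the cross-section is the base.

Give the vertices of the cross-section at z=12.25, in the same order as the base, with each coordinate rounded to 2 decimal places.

Cross-section at z=12.25: (-6.79,0.56) (0.89,-5.94) (1.41,-2.41) (-0.08,1.25)

t = z/height = 12.25/19 = 0.644737
s = 1 + (scale-1)·z/height = 1 + (1.18-1)·12.25/19 = 1.116053
θ = twist·z/height = 47°·12.25/19 = 30.3026° = 0.528881 rad
cos θ = 0.863372, sin θ = 0.504567 (intermediates below are computed at full precision and shown rounded to 5 d.p.)
v1: (-5,3.5) → rotate → (-6.08285,0.49897) → ×s → (-6.78878,0.55687) → (-6.79,0.56)
v2: (-2,-5) → rotate → (0.79609,-5.32600) → ×s → (0.88848,-5.94409) → (0.89,-5.94)
v3: (0,-2.5) → rotate → (1.26142,-2.15843) → ×s → (1.40781,-2.40892) → (1.41,-2.41)
v4: (0.5,1) → rotate → (-0.07288,1.11566) → ×s → (-0.08134,1.24513) → (-0.08,1.25)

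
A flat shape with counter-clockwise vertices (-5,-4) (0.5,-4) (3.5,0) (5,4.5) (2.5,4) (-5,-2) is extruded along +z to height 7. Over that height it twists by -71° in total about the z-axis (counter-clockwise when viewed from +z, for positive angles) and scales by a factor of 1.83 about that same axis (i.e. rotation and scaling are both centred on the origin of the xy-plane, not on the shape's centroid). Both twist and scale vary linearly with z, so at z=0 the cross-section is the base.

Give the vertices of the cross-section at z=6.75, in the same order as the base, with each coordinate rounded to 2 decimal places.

Cross-section at z=6.75: (-10.00,5.73) (-6.37,-3.48) (2.31,-5.86) (10.84,-5.40) (8.35,-1.54) (-6.65,7.05)

t = z/height = 6.75/7 = 0.964286
s = 1 + (scale-1)·z/height = 1 + (1.83-1)·6.75/7 = 1.800357
θ = twist·z/height = -71°·6.75/7 = -68.4643° = -1.194927 rad
cos θ = 0.367081, sin θ = -0.930189 (intermediates below are computed at full precision and shown rounded to 5 d.p.)
v1: (-5,-4) → rotate → (-5.55616,3.18262) → ×s → (-10.00307,5.72985) → (-10.00,5.73)
v2: (0.5,-4) → rotate → (-3.53722,-1.93342) → ×s → (-6.36825,-3.48084) → (-6.37,-3.48)
v3: (3.5,0) → rotate → (1.28478,-3.25566) → ×s → (2.31307,-5.86135) → (2.31,-5.86)
v4: (5,4.5) → rotate → (6.02126,-2.99908) → ×s → (10.84041,-5.39941) → (10.84,-5.40)
v5: (2.5,4) → rotate → (4.63846,-0.85715) → ×s → (8.35088,-1.54317) → (8.35,-1.54)
v6: (-5,-2) → rotate → (-3.69578,3.91678) → ×s → (-6.65373,7.05161) → (-6.65,7.05)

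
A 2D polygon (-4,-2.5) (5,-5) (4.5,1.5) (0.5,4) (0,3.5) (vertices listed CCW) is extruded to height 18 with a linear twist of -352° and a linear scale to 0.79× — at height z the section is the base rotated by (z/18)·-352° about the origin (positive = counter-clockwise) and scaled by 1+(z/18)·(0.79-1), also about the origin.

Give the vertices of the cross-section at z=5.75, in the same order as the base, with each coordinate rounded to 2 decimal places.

t = z/height = 5.75/18 = 0.319444
s = 1 + (scale-1)·z/height = 1 + (0.79-1)·5.75/18 = 0.932917
θ = twist·z/height = -352°·5.75/18 = -112.4444° = -1.962526 rad
cos θ = -0.381787, sin θ = -0.924250 (intermediates below are computed at full precision and shown rounded to 5 d.p.)
v1: (-4,-2.5) → rotate → (-0.78348,4.65147) → ×s → (-0.73092,4.33943) → (-0.73,4.34)
v2: (5,-5) → rotate → (-6.53019,-2.71231) → ×s → (-6.09212,-2.53036) → (-6.09,-2.53)
v3: (4.5,1.5) → rotate → (-0.33167,-4.73181) → ×s → (-0.30942,-4.41438) → (-0.31,-4.41)
v4: (0.5,4) → rotate → (3.50611,-1.98927) → ×s → (3.27091,-1.85583) → (3.27,-1.86)
v5: (0,3.5) → rotate → (3.23488,-1.33626) → ×s → (3.01787,-1.24662) → (3.02,-1.25)

Cross-section at z=5.75: (-0.73,4.34) (-6.09,-2.53) (-0.31,-4.41) (3.27,-1.86) (3.02,-1.25)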